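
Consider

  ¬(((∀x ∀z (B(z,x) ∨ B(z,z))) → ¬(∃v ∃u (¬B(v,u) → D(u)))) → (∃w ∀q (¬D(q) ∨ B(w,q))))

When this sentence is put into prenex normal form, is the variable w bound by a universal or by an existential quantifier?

First replace A → B with ¬A ∨ B.
  ¬(¬(¬(∀x ∀z (B(z,x) ∨ B(z,z))) ∨ ¬(∃v ∃u (¬¬B(v,u) ∨ D(u)))) ∨ (∃w ∀q (¬D(q) ∨ B(w,q))))
Drive negations inward (¬∀x A ≡ ∃x ¬A, ¬∃x A ≡ ∀x ¬A, De Morgan for ∧/∨):
  ((∃x ∃z (¬B(z,x) ∧ ¬B(z,z))) ∨ (∀v ∀u (¬B(v,u) ∧ ¬D(u)))) ∧ (∀w ∃q (D(q) ∧ ¬B(w,q)))
All bound variables are already distinct, so no renaming is needed.
Finally move all quantifiers to the prefix:
  ∃x ∃z ∀v ∀u ∀w ∃q ((¬B(z,x) ∧ ¬B(z,z) ∨ ¬B(v,u) ∧ ¬D(u)) ∧ D(q) ∧ ¬B(w,q))
The quantifier ∃w sits under an odd number of negations (counting the antecedent side of each →), so it flips to ∀w.

universal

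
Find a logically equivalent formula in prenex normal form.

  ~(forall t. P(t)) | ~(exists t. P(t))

Move each ¬ inward, flipping quantifiers it crosses:
  (exists t. ~P(t)) | (forall t. ~P(t))
Standardize variables apart so no two quantifiers bind the same name: t↦y.
  (exists t. ~P(t)) | (forall y. ~P(y))
Extract every quantifier outward, since the variables are now distinct and don't occur free across branches:
  exists t. forall y. (~P(t) | ~P(y))

exists t. forall y. (~P(t) | ~P(y))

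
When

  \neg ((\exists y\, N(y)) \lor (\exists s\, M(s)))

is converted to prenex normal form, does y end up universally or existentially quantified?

Push ¬ through the quantifiers and connectives to reach negation normal form:
  (\forall y\, \neg N(y)) \land (\forall s\, \neg M(s))
All bound variables are already distinct, so no renaming is needed.
Extract every quantifier outward, since the variables are now distinct and don't occur free across branches:
  \forall y\, \forall s\, (\neg N(y) \land \neg M(s))
The quantifier \exists y sits under an odd number of negations, so it flips to \forall y.

universal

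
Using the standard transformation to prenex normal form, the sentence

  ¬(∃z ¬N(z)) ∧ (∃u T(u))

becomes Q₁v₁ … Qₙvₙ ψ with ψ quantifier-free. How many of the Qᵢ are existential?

Push ¬ through the quantifiers and connectives to reach negation normal form:
  (∀z N(z)) ∧ (∃u T(u))
Finally move all quantifiers to the prefix:
  ∀z ∃u (N(z) ∧ T(u))
The prefix is ∀z ∃u: 1 universal, 1 existential.

1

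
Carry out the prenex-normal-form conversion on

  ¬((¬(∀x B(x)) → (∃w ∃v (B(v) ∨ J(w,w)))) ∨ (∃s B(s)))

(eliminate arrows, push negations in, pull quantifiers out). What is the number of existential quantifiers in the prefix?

1

Eliminate → and ↔ using ¬ and ∨.
  ¬(¬¬(∀x B(x)) ∨ (∃w ∃v (B(v) ∨ J(w,w))) ∨ (∃s B(s)))
Move each ¬ inward, flipping quantifiers it crosses:
  (∃x ¬B(x)) ∧ (∀w ∀v (¬B(v) ∧ ¬J(w,w))) ∧ (∀s ¬B(s))
All bound variables are already distinct, so no renaming is needed.
Finally move all quantifiers to the prefix:
  ∃x ∀w ∀v ∀s (¬B(x) ∧ ¬B(v) ∧ ¬J(w,w) ∧ ¬B(s))
The prefix is ∃x ∀w ∀v ∀s: 3 universal, 1 existential.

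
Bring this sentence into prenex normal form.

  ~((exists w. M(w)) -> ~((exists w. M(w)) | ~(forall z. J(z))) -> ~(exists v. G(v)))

Eliminate → and ↔ using ¬ and ∨.
  ~(~(exists w. M(w)) | ~~((exists w. M(w)) | ~(forall z. J(z))) | ~(exists v. G(v)))
Move each ¬ inward, flipping quantifiers it crosses:
  (exists w. M(w)) & (forall w. ~M(w)) & (forall z. J(z)) & (exists v. G(v))
Give each quantifier a distinct variable: w↦y.
  (exists w. M(w)) & (forall y. ~M(y)) & (forall z. J(z)) & (exists v. G(v))
Pull the quantifiers to the front (each side's bound variable is not free in the other side):
  exists w. forall y. forall z. exists v. (M(w) & ~M(y) & J(z) & G(v))

exists w. forall y. forall z. exists v. (M(w) & ~M(y) & J(z) & G(v))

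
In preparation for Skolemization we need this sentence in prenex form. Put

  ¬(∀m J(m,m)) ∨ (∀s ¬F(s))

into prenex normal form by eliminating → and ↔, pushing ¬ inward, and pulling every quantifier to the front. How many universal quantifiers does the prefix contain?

Move each ¬ inward, flipping quantifiers it crosses:
  (∃m ¬J(m,m)) ∨ (∀s ¬F(s))
Extract every quantifier outward, since the variables are now distinct and don't occur free across branches:
  ∃m ∀s (¬J(m,m) ∨ ¬F(s))
The prefix is ∃m ∀s: 1 universal, 1 existential.

1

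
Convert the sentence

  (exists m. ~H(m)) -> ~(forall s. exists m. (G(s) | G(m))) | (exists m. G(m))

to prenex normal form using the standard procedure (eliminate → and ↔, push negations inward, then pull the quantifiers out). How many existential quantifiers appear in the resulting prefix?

First replace A → B with ¬A ∨ B.
  ~(exists m. ~H(m)) | ~(forall s. exists m. (G(s) | G(m))) | (exists m. G(m))
Move each ¬ inward, flipping quantifiers it crosses:
  (forall m. H(m)) | (exists s. forall m. (~G(s) & ~G(m))) | (exists m. G(m))
Standardize variables apart so no two quantifiers bind the same name: m↦w, m↦q.
  (forall m. H(m)) | (exists s. forall w. (~G(s) & ~G(w))) | (exists q. G(q))
Pull the quantifiers to the front (each side's bound variable is not free in the other side):
  forall m. exists s. forall w. exists q. (H(m) | ~G(s) & ~G(w) | G(q))
The prefix is forall m exists s forall w exists q: 2 universal, 2 existential.

2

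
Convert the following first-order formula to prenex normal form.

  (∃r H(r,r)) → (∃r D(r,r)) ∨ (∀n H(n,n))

Rewrite implications/biconditionals: A → B as ¬A ∨ B.
  ¬(∃r H(r,r)) ∨ (∃r D(r,r)) ∨ (∀n H(n,n))
Push ¬ through the quantifiers and connectives to reach negation normal form:
  (∀r ¬H(r,r)) ∨ (∃r D(r,r)) ∨ (∀n H(n,n))
Give each quantifier a distinct variable: r↦w.
  (∀r ¬H(r,r)) ∨ (∃w D(w,w)) ∨ (∀n H(n,n))
Pull the quantifiers to the front (each side's bound variable is not free in the other side):
  ∀r ∃w ∀n (¬H(r,r) ∨ D(w,w) ∨ H(n,n))

∀r ∃w ∀n (¬H(r,r) ∨ D(w,w) ∨ H(n,n))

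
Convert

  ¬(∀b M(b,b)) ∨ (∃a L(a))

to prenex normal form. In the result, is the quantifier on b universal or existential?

existential

Drive negations inward (¬∀x A ≡ ∃x ¬A, ¬∃x A ≡ ∀x ¬A, De Morgan for ∧/∨):
  (∃b ¬M(b,b)) ∨ (∃a L(a))
Extract every quantifier outward, since the variables are now distinct and don't occur free across branches:
  ∃b ∃a (¬M(b,b) ∨ L(a))
The quantifier ∀b sits under an odd number of negations, so it flips to ∃b.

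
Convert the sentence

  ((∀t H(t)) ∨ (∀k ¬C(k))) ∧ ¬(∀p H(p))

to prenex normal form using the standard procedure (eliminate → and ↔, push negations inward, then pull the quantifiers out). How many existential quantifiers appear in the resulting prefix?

1

Push ¬ through the quantifiers and connectives to reach negation normal form:
  ((∀t H(t)) ∨ (∀k ¬C(k))) ∧ (∃p ¬H(p))
All bound variables are already distinct, so no renaming is needed.
Extract every quantifier outward, since the variables are now distinct and don't occur free across branches:
  ∀t ∀k ∃p ((H(t) ∨ ¬C(k)) ∧ ¬H(p))
The prefix is ∀t ∀k ∃p: 2 universal, 1 existential.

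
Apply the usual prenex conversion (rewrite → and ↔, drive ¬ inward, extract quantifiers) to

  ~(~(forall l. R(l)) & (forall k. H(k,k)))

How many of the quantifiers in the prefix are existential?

Push ¬ through the quantifiers and connectives to reach negation normal form:
  (forall l. R(l)) | (exists k. ~H(k,k))
All bound variables are already distinct, so no renaming is needed.
Extract every quantifier outward, since the variables are now distinct and don't occur free across branches:
  forall l. exists k. (R(l) | ~H(k,k))
The prefix is forall l exists k: 1 universal, 1 existential.

1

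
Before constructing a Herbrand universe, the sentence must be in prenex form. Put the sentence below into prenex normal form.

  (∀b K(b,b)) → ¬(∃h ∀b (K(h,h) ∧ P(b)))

∃b ∀h ∃w (¬K(b,b) ∨ ¬K(h,h) ∨ ¬P(w))

Rewrite implications/biconditionals: A → B as ¬A ∨ B.
  ¬(∀b K(b,b)) ∨ ¬(∃h ∀b (K(h,h) ∧ P(b)))
Drive negations inward (¬∀x A ≡ ∃x ¬A, ¬∃x A ≡ ∀x ¬A, De Morgan for ∧/∨):
  (∃b ¬K(b,b)) ∨ (∀h ∃b (¬K(h,h) ∨ ¬P(b)))
Give each quantifier a distinct variable: b↦w.
  (∃b ¬K(b,b)) ∨ (∀h ∃w (¬K(h,h) ∨ ¬P(w)))
Extract every quantifier outward, since the variables are now distinct and don't occur free across branches:
  ∃b ∀h ∃w (¬K(b,b) ∨ ¬K(h,h) ∨ ¬P(w))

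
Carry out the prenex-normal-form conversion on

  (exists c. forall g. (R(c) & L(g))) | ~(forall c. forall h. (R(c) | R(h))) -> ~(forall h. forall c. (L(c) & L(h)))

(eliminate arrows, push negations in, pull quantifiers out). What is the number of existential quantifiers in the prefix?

First replace A → B with ¬A ∨ B.
  ~((exists c. forall g. (R(c) & L(g))) | ~(forall c. forall h. (R(c) | R(h)))) | ~(forall h. forall c. (L(c) & L(h)))
Push ¬ through the quantifiers and connectives to reach negation normal form:
  (forall c. exists g. (~R(c) | ~L(g))) & (forall c. forall h. (R(c) | R(h))) | (exists h. exists c. (~L(c) | ~L(h)))
Rename bound variables to avoid capture: c↦v1, h↦x1, c↦a.
  (forall c. exists g. (~R(c) | ~L(g))) & (forall v1. forall h. (R(v1) | R(h))) | (exists x1. exists a. (~L(a) | ~L(x1)))
Finally move all quantifiers to the prefix:
  forall c. exists g. forall v1. forall h. exists x1. exists a. ((~R(c) | ~L(g)) & (R(v1) | R(h)) | ~L(a) | ~L(x1))
The prefix is forall c exists g forall v1 forall h exists x1 exists a: 3 universal, 3 existential.

3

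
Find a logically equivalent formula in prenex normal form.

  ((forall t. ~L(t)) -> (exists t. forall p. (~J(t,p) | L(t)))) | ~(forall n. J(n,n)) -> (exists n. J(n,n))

First replace A → B with ¬A ∨ B.
  ~(~(forall t. ~L(t)) | (exists t. forall p. (~J(t,p) | L(t))) | ~(forall n. J(n,n))) | (exists n. J(n,n))
Push ¬ through the quantifiers and connectives to reach negation normal form:
  (forall t. ~L(t)) & (forall t. exists p. (J(t,p) & ~L(t))) & (forall n. J(n,n)) | (exists n. J(n,n))
Rename bound variables to avoid capture: t↦a, n↦y1.
  (forall t. ~L(t)) & (forall a. exists p. (J(a,p) & ~L(a))) & (forall n. J(n,n)) | (exists y1. J(y1,y1))
Finally move all quantifiers to the prefix:
  forall t. forall a. exists p. forall n. exists y1. (~L(t) & J(a,p) & ~L(a) & J(n,n) | J(y1,y1))

forall t. forall a. exists p. forall n. exists y1. (~L(t) & J(a,p) & ~L(a) & J(n,n) | J(y1,y1))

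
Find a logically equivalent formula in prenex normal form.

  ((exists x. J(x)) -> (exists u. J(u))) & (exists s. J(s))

forall x. exists u. exists s. ((~J(x) | J(u)) & J(s))

Rewrite implications/biconditionals: A → B as ¬A ∨ B.
  (~(exists x. J(x)) | (exists u. J(u))) & (exists s. J(s))
Push ¬ through the quantifiers and connectives to reach negation normal form:
  ((forall x. ~J(x)) | (exists u. J(u))) & (exists s. J(s))
All bound variables are already distinct, so no renaming is needed.
Finally move all quantifiers to the prefix:
  forall x. exists u. exists s. ((~J(x) | J(u)) & J(s))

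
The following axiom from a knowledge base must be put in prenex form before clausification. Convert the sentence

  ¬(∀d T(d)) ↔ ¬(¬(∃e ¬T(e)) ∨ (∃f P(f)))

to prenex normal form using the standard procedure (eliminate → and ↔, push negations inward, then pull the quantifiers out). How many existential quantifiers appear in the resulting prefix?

3

Eliminate → and ↔ using ¬ and ∨; A ↔ B as (¬A ∨ B) ∧ (¬B ∨ A).
  (¬¬(∀d T(d)) ∨ ¬(¬(∃e ¬T(e)) ∨ (∃f P(f)))) ∧ (¬¬(¬(∃e ¬T(e)) ∨ (∃f P(f))) ∨ ¬(∀d T(d)))
Drive negations inward (¬∀x A ≡ ∃x ¬A, ¬∃x A ≡ ∀x ¬A, De Morgan for ∧/∨):
  ((∀d T(d)) ∨ (∃e ¬T(e)) ∧ (∀f ¬P(f))) ∧ ((∀e T(e)) ∨ (∃f P(f)) ∨ (∃d ¬T(d)))
Standardize variables apart so no two quantifiers bind the same name: e↦w1, f↦w, d↦b.
  ((∀d T(d)) ∨ (∃e ¬T(e)) ∧ (∀f ¬P(f))) ∧ ((∀w1 T(w1)) ∨ (∃w P(w)) ∨ (∃b ¬T(b)))
Pull the quantifiers to the front (each side's bound variable is not free in the other side):
  ∀d ∃e ∀f ∀w1 ∃w ∃b ((T(d) ∨ ¬T(e) ∧ ¬P(f)) ∧ (T(w1) ∨ P(w) ∨ ¬T(b)))
The prefix is ∀d ∃e ∀f ∀w1 ∃w ∃b: 3 universal, 3 existential.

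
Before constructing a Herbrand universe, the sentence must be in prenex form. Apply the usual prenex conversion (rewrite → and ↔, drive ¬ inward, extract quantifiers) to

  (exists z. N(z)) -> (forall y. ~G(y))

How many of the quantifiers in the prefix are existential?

0

First replace A → B with ¬A ∨ B.
  ~(exists z. N(z)) | (forall y. ~G(y))
Push ¬ through the quantifiers and connectives to reach negation normal form:
  (forall z. ~N(z)) | (forall y. ~G(y))
All bound variables are already distinct, so no renaming is needed.
Pull the quantifiers to the front (each side's bound variable is not free in the other side):
  forall z. forall y. (~N(z) | ~G(y))
The prefix is forall z forall y: 2 universal, 0 existential.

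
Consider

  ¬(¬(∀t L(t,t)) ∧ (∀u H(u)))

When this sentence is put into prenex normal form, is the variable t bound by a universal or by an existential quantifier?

universal

Move each ¬ inward, flipping quantifiers it crosses:
  (∀t L(t,t)) ∨ (∃u ¬H(u))
Finally move all quantifiers to the prefix:
  ∀t ∃u (L(t,t) ∨ ¬H(u))
The quantifier ∀t sits under an even number of negations, so it remains universal.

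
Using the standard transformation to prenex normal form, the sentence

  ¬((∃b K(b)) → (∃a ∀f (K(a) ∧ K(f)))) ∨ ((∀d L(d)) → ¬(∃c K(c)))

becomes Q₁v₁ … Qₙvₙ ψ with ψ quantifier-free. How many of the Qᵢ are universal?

Eliminate → and ↔ using ¬ and ∨.
  ¬(¬(∃b K(b)) ∨ (∃a ∀f (K(a) ∧ K(f)))) ∨ ¬(∀d L(d)) ∨ ¬(∃c K(c))
Drive negations inward (¬∀x A ≡ ∃x ¬A, ¬∃x A ≡ ∀x ¬A, De Morgan for ∧/∨):
  (∃b K(b)) ∧ (∀a ∃f (¬K(a) ∨ ¬K(f))) ∨ (∃d ¬L(d)) ∨ (∀c ¬K(c))
Finally move all quantifiers to the prefix:
  ∃b ∀a ∃f ∃d ∀c (K(b) ∧ (¬K(a) ∨ ¬K(f)) ∨ ¬L(d) ∨ ¬K(c))
The prefix is ∃b ∀a ∃f ∃d ∀c: 2 universal, 3 existential.

2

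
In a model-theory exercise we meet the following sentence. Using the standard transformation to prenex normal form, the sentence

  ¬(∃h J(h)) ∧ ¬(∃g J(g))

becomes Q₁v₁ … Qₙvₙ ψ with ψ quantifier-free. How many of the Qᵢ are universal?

Move each ¬ inward, flipping quantifiers it crosses:
  (∀h ¬J(h)) ∧ (∀g ¬J(g))
Pull the quantifiers to the front (each side's bound variable is not free in the other side):
  ∀h ∀g (¬J(h) ∧ ¬J(g))
The prefix is ∀h ∀g: 2 universal, 0 existential.

2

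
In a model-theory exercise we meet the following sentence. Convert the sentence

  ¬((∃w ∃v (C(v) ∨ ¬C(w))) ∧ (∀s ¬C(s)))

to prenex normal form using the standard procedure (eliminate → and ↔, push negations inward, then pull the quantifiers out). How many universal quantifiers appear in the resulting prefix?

Drive negations inward (¬∀x A ≡ ∃x ¬A, ¬∃x A ≡ ∀x ¬A, De Morgan for ∧/∨):
  (∀w ∀v (¬C(v) ∧ C(w))) ∨ (∃s C(s))
All bound variables are already distinct, so no renaming is needed.
Pull the quantifiers to the front (each side's bound variable is not free in the other side):
  ∀w ∀v ∃s (¬C(v) ∧ C(w) ∨ C(s))
The prefix is ∀w ∀v ∃s: 2 universal, 1 existential.

2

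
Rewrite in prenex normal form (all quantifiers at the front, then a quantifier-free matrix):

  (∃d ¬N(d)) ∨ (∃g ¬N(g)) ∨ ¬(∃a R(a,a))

Push ¬ through the quantifiers and connectives to reach negation normal form:
  (∃d ¬N(d)) ∨ (∃g ¬N(g)) ∨ (∀a ¬R(a,a))
Extract every quantifier outward, since the variables are now distinct and don't occur free across branches:
  ∃d ∃g ∀a (¬N(d) ∨ ¬N(g) ∨ ¬R(a,a))

∃d ∃g ∀a (¬N(d) ∨ ¬N(g) ∨ ¬R(a,a))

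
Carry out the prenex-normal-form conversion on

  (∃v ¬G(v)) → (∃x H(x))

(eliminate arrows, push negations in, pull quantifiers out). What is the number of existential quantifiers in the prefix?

1

Rewrite implications/biconditionals: A → B as ¬A ∨ B.
  ¬(∃v ¬G(v)) ∨ (∃x H(x))
Drive negations inward (¬∀x A ≡ ∃x ¬A, ¬∃x A ≡ ∀x ¬A, De Morgan for ∧/∨):
  (∀v G(v)) ∨ (∃x H(x))
Pull the quantifiers to the front (each side's bound variable is not free in the other side):
  ∀v ∃x (G(v) ∨ H(x))
The prefix is ∀v ∃x: 1 universal, 1 existential.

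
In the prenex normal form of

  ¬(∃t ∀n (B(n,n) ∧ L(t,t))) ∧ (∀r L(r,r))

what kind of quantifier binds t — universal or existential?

universal

Drive negations inward (¬∀x A ≡ ∃x ¬A, ¬∃x A ≡ ∀x ¬A, De Morgan for ∧/∨):
  (∀t ∃n (¬B(n,n) ∨ ¬L(t,t))) ∧ (∀r L(r,r))
Pull the quantifiers to the front (each side's bound variable is not free in the other side):
  ∀t ∃n ∀r ((¬B(n,n) ∨ ¬L(t,t)) ∧ L(r,r))
The quantifier ∃t sits under an odd number of negations, so it flips to ∀t.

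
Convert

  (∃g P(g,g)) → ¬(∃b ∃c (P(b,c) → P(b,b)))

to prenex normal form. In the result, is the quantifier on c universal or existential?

universal

First replace A → B with ¬A ∨ B.
  ¬(∃g P(g,g)) ∨ ¬(∃b ∃c (¬P(b,c) ∨ P(b,b)))
Move each ¬ inward, flipping quantifiers it crosses:
  (∀g ¬P(g,g)) ∨ (∀b ∀c (P(b,c) ∧ ¬P(b,b)))
All bound variables are already distinct, so no renaming is needed.
Extract every quantifier outward, since the variables are now distinct and don't occur free across branches:
  ∀g ∀b ∀c (¬P(g,g) ∨ P(b,c) ∧ ¬P(b,b))
The quantifier ∃c sits under an odd number of negations (counting the antecedent side of each →), so it flips to ∀c.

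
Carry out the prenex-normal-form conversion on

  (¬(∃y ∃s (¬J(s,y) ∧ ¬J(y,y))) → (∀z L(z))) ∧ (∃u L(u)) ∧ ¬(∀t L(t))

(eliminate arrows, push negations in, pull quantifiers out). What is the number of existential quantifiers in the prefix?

Rewrite implications/biconditionals: A → B as ¬A ∨ B.
  (¬¬(∃y ∃s (¬J(s,y) ∧ ¬J(y,y))) ∨ (∀z L(z))) ∧ (∃u L(u)) ∧ ¬(∀t L(t))
Move each ¬ inward, flipping quantifiers it crosses:
  ((∃y ∃s (¬J(s,y) ∧ ¬J(y,y))) ∨ (∀z L(z))) ∧ (∃u L(u)) ∧ (∃t ¬L(t))
All bound variables are already distinct, so no renaming is needed.
Extract every quantifier outward, since the variables are now distinct and don't occur free across branches:
  ∃y ∃s ∀z ∃u ∃t ((¬J(s,y) ∧ ¬J(y,y) ∨ L(z)) ∧ L(u) ∧ ¬L(t))
The prefix is ∃y ∃s ∀z ∃u ∃t: 1 universal, 4 existential.

4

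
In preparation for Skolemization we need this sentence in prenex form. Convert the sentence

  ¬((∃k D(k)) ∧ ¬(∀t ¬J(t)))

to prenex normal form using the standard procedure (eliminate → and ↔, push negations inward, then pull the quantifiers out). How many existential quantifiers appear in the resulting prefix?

Push ¬ through the quantifiers and connectives to reach negation normal form:
  (∀k ¬D(k)) ∨ (∀t ¬J(t))
All bound variables are already distinct, so no renaming is needed.
Extract every quantifier outward, since the variables are now distinct and don't occur free across branches:
  ∀k ∀t (¬D(k) ∨ ¬J(t))
The prefix is ∀k ∀t: 2 universal, 0 existential.

0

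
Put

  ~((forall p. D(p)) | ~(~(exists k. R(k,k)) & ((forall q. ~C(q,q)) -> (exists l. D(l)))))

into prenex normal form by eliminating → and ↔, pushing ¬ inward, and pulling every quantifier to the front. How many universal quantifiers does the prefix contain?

Rewrite implications/biconditionals: A → B as ¬A ∨ B.
  ~((forall p. D(p)) | ~(~(exists k. R(k,k)) & (~(forall q. ~C(q,q)) | (exists l. D(l)))))
Move each ¬ inward, flipping quantifiers it crosses:
  (exists p. ~D(p)) & (forall k. ~R(k,k)) & ((exists q. C(q,q)) | (exists l. D(l)))
All bound variables are already distinct, so no renaming is needed.
Extract every quantifier outward, since the variables are now distinct and don't occur free across branches:
  exists p. forall k. exists q. exists l. (~D(p) & ~R(k,k) & (C(q,q) | D(l)))
The prefix is exists p forall k exists q exists l: 1 universal, 3 existential.

1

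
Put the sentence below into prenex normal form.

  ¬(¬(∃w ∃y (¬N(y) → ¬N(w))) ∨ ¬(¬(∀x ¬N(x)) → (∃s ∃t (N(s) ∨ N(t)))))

∃w ∃y ∀x ∃s ∃t ((N(y) ∨ ¬N(w)) ∧ (¬N(x) ∨ N(s) ∨ N(t)))

Rewrite implications/biconditionals: A → B as ¬A ∨ B.
  ¬(¬(∃w ∃y (¬¬N(y) ∨ ¬N(w))) ∨ ¬(¬¬(∀x ¬N(x)) ∨ (∃s ∃t (N(s) ∨ N(t)))))
Move each ¬ inward, flipping quantifiers it crosses:
  (∃w ∃y (N(y) ∨ ¬N(w))) ∧ ((∀x ¬N(x)) ∨ (∃s ∃t (N(s) ∨ N(t))))
Extract every quantifier outward, since the variables are now distinct and don't occur free across branches:
  ∃w ∃y ∀x ∃s ∃t ((N(y) ∨ ¬N(w)) ∧ (¬N(x) ∨ N(s) ∨ N(t)))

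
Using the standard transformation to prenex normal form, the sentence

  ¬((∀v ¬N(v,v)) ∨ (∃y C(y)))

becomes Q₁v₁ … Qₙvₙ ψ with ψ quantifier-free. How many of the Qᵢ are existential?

1

Drive negations inward (¬∀x A ≡ ∃x ¬A, ¬∃x A ≡ ∀x ¬A, De Morgan for ∧/∨):
  (∃v N(v,v)) ∧ (∀y ¬C(y))
Pull the quantifiers to the front (each side's bound variable is not free in the other side):
  ∃v ∀y (N(v,v) ∧ ¬C(y))
The prefix is ∃v ∀y: 1 universal, 1 existential.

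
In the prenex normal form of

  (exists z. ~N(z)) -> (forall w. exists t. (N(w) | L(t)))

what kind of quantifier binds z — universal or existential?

First replace A → B with ¬A ∨ B.
  ~(exists z. ~N(z)) | (forall w. exists t. (N(w) | L(t)))
Drive negations inward (¬∀x A ≡ ∃x ¬A, ¬∃x A ≡ ∀x ¬A, De Morgan for ∧/∨):
  (forall z. N(z)) | (forall w. exists t. (N(w) | L(t)))
All bound variables are already distinct, so no renaming is needed.
Pull the quantifiers to the front (each side's bound variable is not free in the other side):
  forall z. forall w. exists t. (N(z) | N(w) | L(t))
The quantifier exists z sits under an odd number of negations (counting the antecedent side of each →), so it flips to forall z.

universal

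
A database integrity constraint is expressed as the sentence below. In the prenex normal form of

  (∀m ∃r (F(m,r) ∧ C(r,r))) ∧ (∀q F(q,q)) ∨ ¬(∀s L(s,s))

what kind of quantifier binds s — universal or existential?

existential

Drive negations inward (¬∀x A ≡ ∃x ¬A, ¬∃x A ≡ ∀x ¬A, De Morgan for ∧/∨):
  (∀m ∃r (F(m,r) ∧ C(r,r))) ∧ (∀q F(q,q)) ∨ (∃s ¬L(s,s))
All bound variables are already distinct, so no renaming is needed.
Extract every quantifier outward, since the variables are now distinct and don't occur free across branches:
  ∀m ∃r ∀q ∃s (F(m,r) ∧ C(r,r) ∧ F(q,q) ∨ ¬L(s,s))
The quantifier ∀s sits under an odd number of negations, so it flips to ∃s.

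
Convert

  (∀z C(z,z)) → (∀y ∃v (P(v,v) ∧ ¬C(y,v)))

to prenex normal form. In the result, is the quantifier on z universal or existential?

existential

First replace A → B with ¬A ∨ B.
  ¬(∀z C(z,z)) ∨ (∀y ∃v (P(v,v) ∧ ¬C(y,v)))
Drive negations inward (¬∀x A ≡ ∃x ¬A, ¬∃x A ≡ ∀x ¬A, De Morgan for ∧/∨):
  (∃z ¬C(z,z)) ∨ (∀y ∃v (P(v,v) ∧ ¬C(y,v)))
All bound variables are already distinct, so no renaming is needed.
Pull the quantifiers to the front (each side's bound variable is not free in the other side):
  ∃z ∀y ∃v (¬C(z,z) ∨ P(v,v) ∧ ¬C(y,v))
The quantifier ∀z sits under an odd number of negations (counting the antecedent side of each →), so it flips to ∃z.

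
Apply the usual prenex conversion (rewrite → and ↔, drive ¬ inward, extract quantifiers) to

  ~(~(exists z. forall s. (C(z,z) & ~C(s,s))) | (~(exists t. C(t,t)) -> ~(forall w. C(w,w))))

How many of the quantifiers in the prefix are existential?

Rewrite implications/biconditionals: A → B as ¬A ∨ B.
  ~(~(exists z. forall s. (C(z,z) & ~C(s,s))) | ~~(exists t. C(t,t)) | ~(forall w. C(w,w)))
Move each ¬ inward, flipping quantifiers it crosses:
  (exists z. forall s. (C(z,z) & ~C(s,s))) & (forall t. ~C(t,t)) & (forall w. C(w,w))
All bound variables are already distinct, so no renaming is needed.
Pull the quantifiers to the front (each side's bound variable is not free in the other side):
  exists z. forall s. forall t. forall w. (C(z,z) & ~C(s,s) & ~C(t,t) & C(w,w))
The prefix is exists z forall s forall t forall w: 3 universal, 1 existential.

1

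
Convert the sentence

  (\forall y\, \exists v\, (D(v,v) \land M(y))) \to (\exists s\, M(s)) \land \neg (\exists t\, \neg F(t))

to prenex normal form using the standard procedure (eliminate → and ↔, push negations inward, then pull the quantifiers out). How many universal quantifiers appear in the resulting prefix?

Rewrite implications/biconditionals: A → B as ¬A ∨ B.
  \neg (\forall y\, \exists v\, (D(v,v) \land M(y))) \lor (\exists s\, M(s)) \land \neg (\exists t\, \neg F(t))
Drive negations inward (¬∀x A ≡ ∃x ¬A, ¬∃x A ≡ ∀x ¬A, De Morgan for ∧/∨):
  (\exists y\, \forall v\, (\neg D(v,v) \lor \neg M(y))) \lor (\exists s\, M(s)) \land (\forall t\, F(t))
Extract every quantifier outward, since the variables are now distinct and don't occur free across branches:
  \exists y\, \forall v\, \exists s\, \forall t\, (\neg D(v,v) \lor \neg M(y) \lor M(s) \land F(t))
The prefix is \exists y \forall v \exists s \forall t: 2 universal, 2 existential.

2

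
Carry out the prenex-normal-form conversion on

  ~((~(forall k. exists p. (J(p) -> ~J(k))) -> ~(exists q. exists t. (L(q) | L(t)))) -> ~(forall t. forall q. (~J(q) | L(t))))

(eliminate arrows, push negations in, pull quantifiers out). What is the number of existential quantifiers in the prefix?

Eliminate → and ↔ using ¬ and ∨.
  ~(~(~~(forall k. exists p. (~J(p) | ~J(k))) | ~(exists q. exists t. (L(q) | L(t)))) | ~(forall t. forall q. (~J(q) | L(t))))
Move each ¬ inward, flipping quantifiers it crosses:
  ((forall k. exists p. (~J(p) | ~J(k))) | (forall q. forall t. (~L(q) & ~L(t)))) & (forall t. forall q. (~J(q) | L(t)))
Standardize variables apart so no two quantifiers bind the same name: t↦x, q↦u.
  ((forall k. exists p. (~J(p) | ~J(k))) | (forall q. forall t. (~L(q) & ~L(t)))) & (forall x. forall u. (~J(u) | L(x)))
Extract every quantifier outward, since the variables are now distinct and don't occur free across branches:
  forall k. exists p. forall q. forall t. forall x. forall u. ((~J(p) | ~J(k) | ~L(q) & ~L(t)) & (~J(u) | L(x)))
The prefix is forall k exists p forall q forall t forall x forall u: 5 universal, 1 existential.

1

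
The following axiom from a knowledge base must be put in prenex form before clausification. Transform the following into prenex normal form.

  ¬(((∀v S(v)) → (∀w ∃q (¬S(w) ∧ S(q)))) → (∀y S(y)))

∃v ∀w ∃q ∃y ((¬S(v) ∨ ¬S(w) ∧ S(q)) ∧ ¬S(y))

Rewrite implications/biconditionals: A → B as ¬A ∨ B.
  ¬(¬(¬(∀v S(v)) ∨ (∀w ∃q (¬S(w) ∧ S(q)))) ∨ (∀y S(y)))
Move each ¬ inward, flipping quantifiers it crosses:
  ((∃v ¬S(v)) ∨ (∀w ∃q (¬S(w) ∧ S(q)))) ∧ (∃y ¬S(y))
All bound variables are already distinct, so no renaming is needed.
Pull the quantifiers to the front (each side's bound variable is not free in the other side):
  ∃v ∀w ∃q ∃y ((¬S(v) ∨ ¬S(w) ∧ S(q)) ∧ ¬S(y))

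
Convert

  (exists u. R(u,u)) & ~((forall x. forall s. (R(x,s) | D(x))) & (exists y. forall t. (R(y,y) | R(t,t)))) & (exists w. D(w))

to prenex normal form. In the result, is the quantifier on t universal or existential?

Drive negations inward (¬∀x A ≡ ∃x ¬A, ¬∃x A ≡ ∀x ¬A, De Morgan for ∧/∨):
  (exists u. R(u,u)) & ((exists x. exists s. (~R(x,s) & ~D(x))) | (forall y. exists t. (~R(y,y) & ~R(t,t)))) & (exists w. D(w))
Extract every quantifier outward, since the variables are now distinct and don't occur free across branches:
  exists u. exists x. exists s. forall y. exists t. exists w. (R(u,u) & (~R(x,s) & ~D(x) | ~R(y,y) & ~R(t,t)) & D(w))
The quantifier forall t sits under an odd number of negations, so it flips to exists t.

existential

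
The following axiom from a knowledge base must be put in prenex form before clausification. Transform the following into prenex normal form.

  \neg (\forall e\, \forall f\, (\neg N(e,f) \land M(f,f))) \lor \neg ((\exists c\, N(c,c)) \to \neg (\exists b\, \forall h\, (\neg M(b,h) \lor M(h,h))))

\exists e\, \exists f\, \exists c\, \exists b\, \forall h\, (N(e,f) \lor \neg M(f,f) \lor N(c,c) \land (\neg M(b,h) \lor M(h,h)))

Eliminate → and ↔ using ¬ and ∨.
  \neg (\forall e\, \forall f\, (\neg N(e,f) \land M(f,f))) \lor \neg (\neg (\exists c\, N(c,c)) \lor \neg (\exists b\, \forall h\, (\neg M(b,h) \lor M(h,h))))
Move each ¬ inward, flipping quantifiers it crosses:
  (\exists e\, \exists f\, (N(e,f) \lor \neg M(f,f))) \lor (\exists c\, N(c,c)) \land (\exists b\, \forall h\, (\neg M(b,h) \lor M(h,h)))
Pull the quantifiers to the front (each side's bound variable is not free in the other side):
  \exists e\, \exists f\, \exists c\, \exists b\, \forall h\, (N(e,f) \lor \neg M(f,f) \lor N(c,c) \land (\neg M(b,h) \lor M(h,h)))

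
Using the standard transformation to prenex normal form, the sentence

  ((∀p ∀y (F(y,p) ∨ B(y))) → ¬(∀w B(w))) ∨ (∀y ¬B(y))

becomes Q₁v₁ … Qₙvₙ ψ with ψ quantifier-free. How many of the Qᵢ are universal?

Eliminate → and ↔ using ¬ and ∨.
  ¬(∀p ∀y (F(y,p) ∨ B(y))) ∨ ¬(∀w B(w)) ∨ (∀y ¬B(y))
Move each ¬ inward, flipping quantifiers it crosses:
  (∃p ∃y (¬F(y,p) ∧ ¬B(y))) ∨ (∃w ¬B(w)) ∨ (∀y ¬B(y))
Standardize variables apart so no two quantifiers bind the same name: y↦v.
  (∃p ∃y (¬F(y,p) ∧ ¬B(y))) ∨ (∃w ¬B(w)) ∨ (∀v ¬B(v))
Finally move all quantifiers to the prefix:
  ∃p ∃y ∃w ∀v (¬F(y,p) ∧ ¬B(y) ∨ ¬B(w) ∨ ¬B(v))
The prefix is ∃p ∃y ∃w ∀v: 1 universal, 3 existential.

1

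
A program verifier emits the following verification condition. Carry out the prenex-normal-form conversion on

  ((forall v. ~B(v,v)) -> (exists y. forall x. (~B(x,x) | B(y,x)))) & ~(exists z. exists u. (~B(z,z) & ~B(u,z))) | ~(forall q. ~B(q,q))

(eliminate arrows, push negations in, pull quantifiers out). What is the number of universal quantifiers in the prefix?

First replace A → B with ¬A ∨ B.
  (~(forall v. ~B(v,v)) | (exists y. forall x. (~B(x,x) | B(y,x)))) & ~(exists z. exists u. (~B(z,z) & ~B(u,z))) | ~(forall q. ~B(q,q))
Drive negations inward (¬∀x A ≡ ∃x ¬A, ¬∃x A ≡ ∀x ¬A, De Morgan for ∧/∨):
  ((exists v. B(v,v)) | (exists y. forall x. (~B(x,x) | B(y,x)))) & (forall z. forall u. (B(z,z) | B(u,z))) | (exists q. B(q,q))
Finally move all quantifiers to the prefix:
  exists v. exists y. forall x. forall z. forall u. exists q. ((B(v,v) | ~B(x,x) | B(y,x)) & (B(z,z) | B(u,z)) | B(q,q))
The prefix is exists v exists y forall x forall z forall u exists q: 3 universal, 3 existential.

3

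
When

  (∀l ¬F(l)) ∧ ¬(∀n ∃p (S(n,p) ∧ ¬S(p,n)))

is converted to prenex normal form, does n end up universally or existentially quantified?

Drive negations inward (¬∀x A ≡ ∃x ¬A, ¬∃x A ≡ ∀x ¬A, De Morgan for ∧/∨):
  (∀l ¬F(l)) ∧ (∃n ∀p (¬S(n,p) ∨ S(p,n)))
Pull the quantifiers to the front (each side's bound variable is not free in the other side):
  ∀l ∃n ∀p (¬F(l) ∧ (¬S(n,p) ∨ S(p,n)))
The quantifier ∀n sits under an odd number of negations, so it flips to ∃n.

existential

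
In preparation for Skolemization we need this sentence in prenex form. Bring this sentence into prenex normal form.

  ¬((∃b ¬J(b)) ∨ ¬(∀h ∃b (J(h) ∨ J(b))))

Drive negations inward (¬∀x A ≡ ∃x ¬A, ¬∃x A ≡ ∀x ¬A, De Morgan for ∧/∨):
  (∀b J(b)) ∧ (∀h ∃b (J(h) ∨ J(b)))
Standardize variables apart so no two quantifiers bind the same name: b↦v1.
  (∀b J(b)) ∧ (∀h ∃v1 (J(h) ∨ J(v1)))
Extract every quantifier outward, since the variables are now distinct and don't occur free across branches:
  ∀b ∀h ∃v1 (J(b) ∧ (J(h) ∨ J(v1)))

∀b ∀h ∃v1 (J(b) ∧ (J(h) ∨ J(v1)))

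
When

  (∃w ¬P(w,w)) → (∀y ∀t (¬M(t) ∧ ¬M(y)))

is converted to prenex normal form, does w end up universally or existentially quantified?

universal

Eliminate → and ↔ using ¬ and ∨.
  ¬(∃w ¬P(w,w)) ∨ (∀y ∀t (¬M(t) ∧ ¬M(y)))
Move each ¬ inward, flipping quantifiers it crosses:
  (∀w P(w,w)) ∨ (∀y ∀t (¬M(t) ∧ ¬M(y)))
All bound variables are already distinct, so no renaming is needed.
Pull the quantifiers to the front (each side's bound variable is not free in the other side):
  ∀w ∀y ∀t (P(w,w) ∨ ¬M(t) ∧ ¬M(y))
The quantifier ∃w sits under an odd number of negations (counting the antecedent side of each →), so it flips to ∀w.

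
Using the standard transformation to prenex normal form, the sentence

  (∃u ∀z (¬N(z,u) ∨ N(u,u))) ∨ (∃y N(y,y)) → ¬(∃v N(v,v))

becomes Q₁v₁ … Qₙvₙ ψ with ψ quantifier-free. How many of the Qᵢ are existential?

Rewrite implications/biconditionals: A → B as ¬A ∨ B.
  ¬((∃u ∀z (¬N(z,u) ∨ N(u,u))) ∨ (∃y N(y,y))) ∨ ¬(∃v N(v,v))
Move each ¬ inward, flipping quantifiers it crosses:
  (∀u ∃z (N(z,u) ∧ ¬N(u,u))) ∧ (∀y ¬N(y,y)) ∨ (∀v ¬N(v,v))
All bound variables are already distinct, so no renaming is needed.
Finally move all quantifiers to the prefix:
  ∀u ∃z ∀y ∀v (N(z,u) ∧ ¬N(u,u) ∧ ¬N(y,y) ∨ ¬N(v,v))
The prefix is ∀u ∃z ∀y ∀v: 3 universal, 1 existential.

1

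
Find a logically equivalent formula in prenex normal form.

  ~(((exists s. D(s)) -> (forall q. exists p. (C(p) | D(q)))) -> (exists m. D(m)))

First replace A → B with ¬A ∨ B.
  ~(~(~(exists s. D(s)) | (forall q. exists p. (C(p) | D(q)))) | (exists m. D(m)))
Drive negations inward (¬∀x A ≡ ∃x ¬A, ¬∃x A ≡ ∀x ¬A, De Morgan for ∧/∨):
  ((forall s. ~D(s)) | (forall q. exists p. (C(p) | D(q)))) & (forall m. ~D(m))
All bound variables are already distinct, so no renaming is needed.
Pull the quantifiers to the front (each side's bound variable is not free in the other side):
  forall s. forall q. exists p. forall m. ((~D(s) | C(p) | D(q)) & ~D(m))

forall s. forall q. exists p. forall m. ((~D(s) | C(p) | D(q)) & ~D(m))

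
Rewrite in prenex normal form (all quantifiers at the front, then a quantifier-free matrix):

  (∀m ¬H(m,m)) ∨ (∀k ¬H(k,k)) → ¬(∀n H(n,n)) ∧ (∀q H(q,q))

Rewrite implications/biconditionals: A → B as ¬A ∨ B.
  ¬((∀m ¬H(m,m)) ∨ (∀k ¬H(k,k))) ∨ ¬(∀n H(n,n)) ∧ (∀q H(q,q))
Push ¬ through the quantifiers and connectives to reach negation normal form:
  (∃m H(m,m)) ∧ (∃k H(k,k)) ∨ (∃n ¬H(n,n)) ∧ (∀q H(q,q))
All bound variables are already distinct, so no renaming is needed.
Finally move all quantifiers to the prefix:
  ∃m ∃k ∃n ∀q (H(m,m) ∧ H(k,k) ∨ ¬H(n,n) ∧ H(q,q))

∃m ∃k ∃n ∀q (H(m,m) ∧ H(k,k) ∨ ¬H(n,n) ∧ H(q,q))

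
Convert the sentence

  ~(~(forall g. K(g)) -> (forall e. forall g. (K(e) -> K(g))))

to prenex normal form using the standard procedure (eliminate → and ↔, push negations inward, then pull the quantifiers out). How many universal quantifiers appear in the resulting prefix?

Rewrite implications/biconditionals: A → B as ¬A ∨ B.
  ~(~~(forall g. K(g)) | (forall e. forall g. (~K(e) | K(g))))
Drive negations inward (¬∀x A ≡ ∃x ¬A, ¬∃x A ≡ ∀x ¬A, De Morgan for ∧/∨):
  (exists g. ~K(g)) & (exists e. exists g. (K(e) & ~K(g)))
Standardize variables apart so no two quantifiers bind the same name: g↦w1.
  (exists g. ~K(g)) & (exists e. exists w1. (K(e) & ~K(w1)))
Finally move all quantifiers to the prefix:
  exists g. exists e. exists w1. (~K(g) & K(e) & ~K(w1))
The prefix is exists g exists e exists w1: 0 universal, 3 existential.

0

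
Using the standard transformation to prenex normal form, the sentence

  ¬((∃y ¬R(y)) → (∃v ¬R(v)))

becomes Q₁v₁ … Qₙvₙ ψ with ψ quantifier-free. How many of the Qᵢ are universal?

First replace A → B with ¬A ∨ B.
  ¬(¬(∃y ¬R(y)) ∨ (∃v ¬R(v)))
Move each ¬ inward, flipping quantifiers it crosses:
  (∃y ¬R(y)) ∧ (∀v R(v))
All bound variables are already distinct, so no renaming is needed.
Pull the quantifiers to the front (each side's bound variable is not free in the other side):
  ∃y ∀v (¬R(y) ∧ R(v))
The prefix is ∃y ∀v: 1 universal, 1 existential.

1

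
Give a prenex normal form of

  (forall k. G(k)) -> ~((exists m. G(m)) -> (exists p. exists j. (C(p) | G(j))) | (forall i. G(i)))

Rewrite implications/biconditionals: A → B as ¬A ∨ B.
  ~(forall k. G(k)) | ~(~(exists m. G(m)) | (exists p. exists j. (C(p) | G(j))) | (forall i. G(i)))
Move each ¬ inward, flipping quantifiers it crosses:
  (exists k. ~G(k)) | (exists m. G(m)) & (forall p. forall j. (~C(p) & ~G(j))) & (exists i. ~G(i))
All bound variables are already distinct, so no renaming is needed.
Pull the quantifiers to the front (each side's bound variable is not free in the other side):
  exists k. exists m. forall p. forall j. exists i. (~G(k) | G(m) & ~C(p) & ~G(j) & ~G(i))

exists k. exists m. forall p. forall j. exists i. (~G(k) | G(m) & ~C(p) & ~G(j) & ~G(i))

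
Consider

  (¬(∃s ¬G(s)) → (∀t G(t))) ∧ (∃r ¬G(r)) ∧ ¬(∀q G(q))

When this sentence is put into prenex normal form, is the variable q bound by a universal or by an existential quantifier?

Rewrite implications/biconditionals: A → B as ¬A ∨ B.
  (¬¬(∃s ¬G(s)) ∨ (∀t G(t))) ∧ (∃r ¬G(r)) ∧ ¬(∀q G(q))
Drive negations inward (¬∀x A ≡ ∃x ¬A, ¬∃x A ≡ ∀x ¬A, De Morgan for ∧/∨):
  ((∃s ¬G(s)) ∨ (∀t G(t))) ∧ (∃r ¬G(r)) ∧ (∃q ¬G(q))
All bound variables are already distinct, so no renaming is needed.
Extract every quantifier outward, since the variables are now distinct and don't occur free across branches:
  ∃s ∀t ∃r ∃q ((¬G(s) ∨ G(t)) ∧ ¬G(r) ∧ ¬G(q))
The quantifier ∀q sits under an odd number of negations (counting the antecedent side of each →), so it flips to ∃q.

existential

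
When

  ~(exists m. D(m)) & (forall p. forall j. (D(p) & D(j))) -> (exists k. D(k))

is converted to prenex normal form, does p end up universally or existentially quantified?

existential

Eliminate → and ↔ using ¬ and ∨.
  ~(~(exists m. D(m)) & (forall p. forall j. (D(p) & D(j)))) | (exists k. D(k))
Drive negations inward (¬∀x A ≡ ∃x ¬A, ¬∃x A ≡ ∀x ¬A, De Morgan for ∧/∨):
  (exists m. D(m)) | (exists p. exists j. (~D(p) | ~D(j))) | (exists k. D(k))
All bound variables are already distinct, so no renaming is needed.
Pull the quantifiers to the front (each side's bound variable is not free in the other side):
  exists m. exists p. exists j. exists k. (D(m) | ~D(p) | ~D(j) | D(k))
The quantifier forall p sits under an odd number of negations (counting the antecedent side of each →), so it flips to exists p.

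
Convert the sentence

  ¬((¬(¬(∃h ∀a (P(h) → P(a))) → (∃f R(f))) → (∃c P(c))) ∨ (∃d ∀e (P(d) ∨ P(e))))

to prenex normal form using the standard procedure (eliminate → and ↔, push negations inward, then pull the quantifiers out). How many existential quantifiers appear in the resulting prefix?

Eliminate → and ↔ using ¬ and ∨.
  ¬(¬¬(¬¬(∃h ∀a (¬P(h) ∨ P(a))) ∨ (∃f R(f))) ∨ (∃c P(c)) ∨ (∃d ∀e (P(d) ∨ P(e))))
Move each ¬ inward, flipping quantifiers it crosses:
  (∀h ∃a (P(h) ∧ ¬P(a))) ∧ (∀f ¬R(f)) ∧ (∀c ¬P(c)) ∧ (∀d ∃e (¬P(d) ∧ ¬P(e)))
Finally move all quantifiers to the prefix:
  ∀h ∃a ∀f ∀c ∀d ∃e (P(h) ∧ ¬P(a) ∧ ¬R(f) ∧ ¬P(c) ∧ ¬P(d) ∧ ¬P(e))
The prefix is ∀h ∃a ∀f ∀c ∀d ∃e: 4 universal, 2 existential.

2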